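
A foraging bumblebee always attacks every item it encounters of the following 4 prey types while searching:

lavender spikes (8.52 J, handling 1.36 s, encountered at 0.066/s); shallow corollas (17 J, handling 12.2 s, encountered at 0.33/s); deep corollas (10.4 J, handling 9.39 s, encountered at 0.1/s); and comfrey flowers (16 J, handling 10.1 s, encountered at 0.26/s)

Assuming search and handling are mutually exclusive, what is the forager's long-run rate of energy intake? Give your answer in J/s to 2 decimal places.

1.31 J/s

Energy encountered per unit search time: 0.066×8.52 + 0.33×17 + 0.1×10.4 + 0.26×16 = 11.37 J/s.
Handling time per unit search time: 0.066×1.36 + 0.33×12.2 + 0.1×9.39 + 0.26×10.1 = 7.681.
Rate = 11.37/(1 + 7.681) = 1.31 J/s.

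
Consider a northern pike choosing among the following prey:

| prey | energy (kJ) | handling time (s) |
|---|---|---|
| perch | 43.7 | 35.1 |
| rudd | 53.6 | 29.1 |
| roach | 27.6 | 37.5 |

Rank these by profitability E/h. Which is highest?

Profitability E/h (kJ/s): perch = 43.7/35.1 = 1.25, rudd = 53.6/29.1 = 1.84, roach = 27.6/37.5 = 0.736.
Ranked: rudd > perch > roach.

rudd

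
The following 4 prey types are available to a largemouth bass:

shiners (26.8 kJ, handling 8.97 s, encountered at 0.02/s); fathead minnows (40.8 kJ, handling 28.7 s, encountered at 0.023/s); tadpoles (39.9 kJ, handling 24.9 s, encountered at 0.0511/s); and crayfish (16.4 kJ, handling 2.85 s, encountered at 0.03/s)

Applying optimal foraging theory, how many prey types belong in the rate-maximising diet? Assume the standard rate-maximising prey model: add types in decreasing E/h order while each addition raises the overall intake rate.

E/h in descending order: crayfish 5.75, shiners 2.99, tadpoles 1.6, fathead minnows 1.42 kJ/s. The optimal diet is the largest prefix of this list for which every included type satisfies E_i/h_i > R on the types above it.
Rate on top 1: 0.4532. shiners: 2.99 > 0.4532 → include.
Rate on top 2: 0.8127. tadpoles: 1.6 > 0.8127 → include.
Rate on top 3: 1.209. fathead minnows: 1.42 > 1.209 → include.
Optimal diet: crayfish, shiners, tadpoles, fathead minnows — 4 of 4 types.

4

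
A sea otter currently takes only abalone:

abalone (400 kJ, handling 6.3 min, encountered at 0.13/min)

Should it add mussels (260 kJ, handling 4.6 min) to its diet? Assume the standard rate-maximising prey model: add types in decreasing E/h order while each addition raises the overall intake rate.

Yes

On abalone alone, R = ΣλE/(1+Σλh) = 52/1.819 = 28.59 kJ/min.
Profitability of mussels: 260/4.6 = 56.52 kJ/min.
Since 56.52 > R, including mussels increases the long-run rate.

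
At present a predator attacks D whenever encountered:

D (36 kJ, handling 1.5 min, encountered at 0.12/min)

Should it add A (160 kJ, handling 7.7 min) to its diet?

Intake rate on the current diet: R = (0.12×36) / (1 + 0.12×1.5) = 4.32/1.18 = 3.661 kJ/min.
A: E/h = 160/7.7 = 20.78 kJ/min.
Since 20.78 > R, including A increases the long-run rate.

Yes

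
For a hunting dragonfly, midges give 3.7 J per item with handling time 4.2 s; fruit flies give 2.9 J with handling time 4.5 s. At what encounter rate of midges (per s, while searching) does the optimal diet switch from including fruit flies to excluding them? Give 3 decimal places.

0.649 per s

At the threshold, the rate on midges alone equals the profitability of fruit flies: λ·3.7/(1 + λ·4.2) = 2.9/4.5 = 0.6444.
Rearranging, λ(3.7 − 0.6444×4.2) = 0.6444, so λ = 0.6444/0.9933 = 0.6488 per s.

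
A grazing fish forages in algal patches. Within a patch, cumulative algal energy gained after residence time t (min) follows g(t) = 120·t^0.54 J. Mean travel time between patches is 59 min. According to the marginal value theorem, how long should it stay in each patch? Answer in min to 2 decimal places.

By the marginal value theorem, leave when the instantaneous gain rate g'(t) equals the habitat-wide average g(t)/(T + t).
g'(t) = 0.54·120·t^-0.46. Setting 0.54·120·t^-0.46 = 120·t^0.54/(59+t) gives 0.54(59+t) = t, so 0.46·t = 0.54×59.
t* = 0.54×59/0.46 = 69.26 min.

69.26 min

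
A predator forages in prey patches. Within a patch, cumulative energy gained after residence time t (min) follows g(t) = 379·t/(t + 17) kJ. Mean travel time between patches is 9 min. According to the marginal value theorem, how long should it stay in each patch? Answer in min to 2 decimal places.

12.37 min

By the marginal value theorem, leave when the instantaneous gain rate g'(t) equals the habitat-wide average g(t)/(T + t).
g'(t) = 379·17/(t + 17)². Setting 379·17/(t+17)² = 379t/[(t+17)(9+t)] gives 17(9+t) = t(t+17), so t² = 17×9 = 153.
t* = √153 = 12.37 min.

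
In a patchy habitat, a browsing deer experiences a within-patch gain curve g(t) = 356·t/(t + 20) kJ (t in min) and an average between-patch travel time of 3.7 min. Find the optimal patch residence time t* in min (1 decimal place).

Maximise g(t)/(T+t): set derivative to zero → g'(t)(T+t) = g(t).
g'(t) = 356·20/(t + 20)². Setting 356·20/(t+20)² = 356t/[(t+20)(3.7+t)] gives 20(3.7+t) = t(t+20), so t² = 20×3.7 = 74.
t* = √74 = 8.602 min.

8.6 min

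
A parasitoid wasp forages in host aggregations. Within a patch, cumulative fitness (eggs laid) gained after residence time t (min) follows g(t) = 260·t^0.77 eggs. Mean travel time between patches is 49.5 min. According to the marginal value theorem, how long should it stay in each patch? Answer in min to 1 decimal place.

Optimal t* satisfies g'(t*) = g(t*)/(T + t*).
g'(t) = 0.77·260·t^-0.23. Setting 0.77·260·t^-0.23 = 260·t^0.77/(49.5+t) gives 0.77(49.5+t) = t, so 0.23·t = 0.77×49.5.
t* = 0.77×49.5/0.23 = 165.7 min.

165.7 min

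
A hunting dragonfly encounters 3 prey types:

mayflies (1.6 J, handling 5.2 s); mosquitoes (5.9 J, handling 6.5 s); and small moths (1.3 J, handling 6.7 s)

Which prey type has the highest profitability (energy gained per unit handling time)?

mosquitoes

Profitability E/h (J/s): mayflies = 1.6/5.2 = 0.308, mosquitoes = 5.9/6.5 = 0.908, small moths = 1.3/6.7 = 0.194.
Ranked: mosquitoes > mayflies > small moths.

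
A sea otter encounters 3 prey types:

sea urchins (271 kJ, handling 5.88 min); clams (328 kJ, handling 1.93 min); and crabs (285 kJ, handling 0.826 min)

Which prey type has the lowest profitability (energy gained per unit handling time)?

sea urchins

Profitability E/h (kJ/min): sea urchins = 271/5.88 = 46.1, clams = 328/1.93 = 170, crabs = 285/0.826 = 345.
Ranked: crabs > clams > sea urchins.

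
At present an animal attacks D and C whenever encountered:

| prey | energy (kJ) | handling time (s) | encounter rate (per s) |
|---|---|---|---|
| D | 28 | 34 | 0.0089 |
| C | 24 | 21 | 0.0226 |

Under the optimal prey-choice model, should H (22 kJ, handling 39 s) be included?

Intake rate on the current diet: R = (0.0089×28 + 0.0226×24) / (1 + 0.0089×34 + 0.0226×21) = 0.7916/1.777 = 0.4454 kJ/s.
Profitability of H: 22/39 = 0.5641 kJ/s.
Since 0.5641 > R, including H increases the long-run rate.

Yes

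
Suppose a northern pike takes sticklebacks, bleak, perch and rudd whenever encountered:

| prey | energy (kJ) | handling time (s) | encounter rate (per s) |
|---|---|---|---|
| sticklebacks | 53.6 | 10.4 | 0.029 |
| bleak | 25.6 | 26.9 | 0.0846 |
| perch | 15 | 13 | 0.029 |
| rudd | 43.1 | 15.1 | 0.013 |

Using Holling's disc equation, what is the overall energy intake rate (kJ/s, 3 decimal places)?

1.136 kJ/s

R = Σλ_iE_i / (1 + Σλ_ih_i)
Numerator: 0.029×53.6 + 0.0846×25.6 + 0.029×15 + 0.013×43.1 = 4.715
Denominator: 1 + 0.029×10.4 + 0.0846×26.9 + 0.029×13 + 0.013×15.1 = 4.151
R = 4.715/4.151 = 1.136 kJ/s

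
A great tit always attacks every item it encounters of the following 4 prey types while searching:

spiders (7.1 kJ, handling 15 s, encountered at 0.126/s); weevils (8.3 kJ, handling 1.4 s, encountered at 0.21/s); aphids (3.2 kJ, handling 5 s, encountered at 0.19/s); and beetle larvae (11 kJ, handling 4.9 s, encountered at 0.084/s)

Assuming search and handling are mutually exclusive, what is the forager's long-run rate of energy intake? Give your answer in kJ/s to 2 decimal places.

R = (0.126×7.1 + 0.21×8.3 + 0.19×3.2 + 0.084×11) / (1 + 0.126×15 + 0.21×1.4 + 0.19×5 + 0.084×4.9) = 4.17/4.546 = 0.9173 kJ/s.

0.92 kJ/s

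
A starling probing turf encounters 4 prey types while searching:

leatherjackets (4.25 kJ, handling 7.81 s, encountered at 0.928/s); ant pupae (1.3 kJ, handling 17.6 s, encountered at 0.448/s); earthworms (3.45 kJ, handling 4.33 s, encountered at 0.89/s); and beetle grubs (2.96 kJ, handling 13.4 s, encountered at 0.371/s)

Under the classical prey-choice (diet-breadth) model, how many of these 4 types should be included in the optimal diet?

Rank by E/h (kJ/s): earthworms 0.797, leatherjackets 0.544, beetle grubs 0.221, ant pupae 0.0739. Include each in turn until the next type's E/h falls below the running intake rate.
Rate on top 1: 0.6326. leatherjackets: 0.544 < 0.6326 → exclude; stop.
Optimal diet: earthworms — 1 of 4 types.

1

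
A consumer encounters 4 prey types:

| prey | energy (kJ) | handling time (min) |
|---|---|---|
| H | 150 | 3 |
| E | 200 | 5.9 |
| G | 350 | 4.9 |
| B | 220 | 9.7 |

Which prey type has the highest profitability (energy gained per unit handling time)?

In descending order of E/h:
G: 350/4.9 = 71.4 kJ/min
H: 150/3 = 50 kJ/min
E: 200/5.9 = 33.9 kJ/min
B: 220/9.7 = 22.7 kJ/min

G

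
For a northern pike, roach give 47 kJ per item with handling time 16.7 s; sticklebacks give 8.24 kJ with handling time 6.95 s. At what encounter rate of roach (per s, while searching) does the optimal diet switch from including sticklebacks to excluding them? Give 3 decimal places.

0.044 per s

The zero-one rule: include sticklebacks iff E₂/h₂ > λE₁/(1+λh₁). Equality gives the switch point.
λE₁h₂ = E₂ + λE₂h₁ ⇒ λ = E₂/(E₁h₂ − E₂h₁) = 8.24/(326.7 − 137.6) = 0.04359 per s.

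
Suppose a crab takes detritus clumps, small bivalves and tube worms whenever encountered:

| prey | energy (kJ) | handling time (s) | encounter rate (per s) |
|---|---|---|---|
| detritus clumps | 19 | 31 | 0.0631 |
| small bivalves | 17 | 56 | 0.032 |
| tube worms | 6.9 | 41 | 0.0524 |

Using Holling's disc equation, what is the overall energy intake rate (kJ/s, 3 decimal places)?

R = Σλ_iE_i / (1 + Σλ_ih_i)
Numerator: 0.0631×19 + 0.032×17 + 0.0524×6.9 = 2.104
Denominator: 1 + 0.0631×31 + 0.032×56 + 0.0524×41 = 6.897
R = 2.104/6.897 = 0.3051 kJ/s

0.305 kJ/s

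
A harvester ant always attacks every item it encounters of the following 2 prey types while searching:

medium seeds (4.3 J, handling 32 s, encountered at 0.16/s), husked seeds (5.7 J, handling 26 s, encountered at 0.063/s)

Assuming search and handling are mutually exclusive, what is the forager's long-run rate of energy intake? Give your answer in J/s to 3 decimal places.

0.135 J/s

R = Σλ_iE_i / (1 + Σλ_ih_i)
Numerator: 0.16×4.3 + 0.063×5.7 = 1.047
Denominator: 1 + 0.16×32 + 0.063×26 = 7.758
R = 1.047/7.758 = 0.135 J/s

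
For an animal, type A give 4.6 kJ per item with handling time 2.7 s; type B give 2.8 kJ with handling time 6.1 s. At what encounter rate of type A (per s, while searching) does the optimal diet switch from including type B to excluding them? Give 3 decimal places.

At the threshold, the rate on type A alone equals the profitability of type B: λ·4.6/(1 + λ·2.7) = 2.8/6.1 = 0.459.
Rearranging, λ(4.6 − 0.459×2.7) = 0.459, so λ = 0.459/3.361 = 0.1366 per s.

0.137 per s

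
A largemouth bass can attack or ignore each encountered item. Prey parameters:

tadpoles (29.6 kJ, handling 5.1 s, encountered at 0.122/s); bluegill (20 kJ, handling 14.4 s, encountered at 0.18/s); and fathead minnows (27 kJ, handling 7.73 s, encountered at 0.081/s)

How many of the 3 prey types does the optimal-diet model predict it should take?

E/h in descending order: tadpoles 5.8, fathead minnows 3.49, bluegill 1.39 kJ/s. The optimal diet is the largest prefix of this list for which every included type satisfies E_i/h_i > R on the types above it.
Rate on top 1: 2.226. fathead minnows: 3.49 > 2.226 → include.
Rate on top 2: 2.579. bluegill: 1.39 < 2.579 → exclude; stop.
Optimal diet: tadpoles, fathead minnows — 2 of 3 types.

2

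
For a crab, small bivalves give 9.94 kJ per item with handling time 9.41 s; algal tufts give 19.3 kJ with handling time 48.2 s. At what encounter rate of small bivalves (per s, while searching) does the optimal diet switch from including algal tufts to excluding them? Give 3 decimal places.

The zero-one rule: include algal tufts iff E₂/h₂ > λE₁/(1+λh₁). Equality gives the switch point.
λE₁h₂ = E₂ + λE₂h₁ ⇒ λ = E₂/(E₁h₂ − E₂h₁) = 19.3/(479.1 − 181.6) = 0.06488 per s.

0.065 per s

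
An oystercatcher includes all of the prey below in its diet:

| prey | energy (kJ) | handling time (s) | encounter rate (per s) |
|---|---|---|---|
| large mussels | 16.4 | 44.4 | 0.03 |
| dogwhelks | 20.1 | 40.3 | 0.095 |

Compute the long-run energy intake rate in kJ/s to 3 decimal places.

R = (0.03×16.4 + 0.095×20.1) / (1 + 0.03×44.4 + 0.095×40.3) = 2.401/6.16 = 0.3898 kJ/s.

0.390 kJ/s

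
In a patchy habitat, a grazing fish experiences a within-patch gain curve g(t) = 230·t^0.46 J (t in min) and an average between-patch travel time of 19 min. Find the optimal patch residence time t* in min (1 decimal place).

Maximise g(t)/(T+t): set derivative to zero → g'(t)(T+t) = g(t).
g'(t) = 0.46·230·t^-0.54. Setting 0.46·230·t^-0.54 = 230·t^0.46/(19+t) gives 0.46(19+t) = t, so 0.54·t = 0.46×19.
t* = 0.46×19/0.54 = 16.19 min.

16.2 min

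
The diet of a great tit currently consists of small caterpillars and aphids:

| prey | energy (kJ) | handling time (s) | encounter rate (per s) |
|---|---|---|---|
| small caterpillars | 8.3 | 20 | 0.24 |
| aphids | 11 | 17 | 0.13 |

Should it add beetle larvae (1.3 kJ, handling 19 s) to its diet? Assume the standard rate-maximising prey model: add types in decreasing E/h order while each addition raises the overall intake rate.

No

Intake rate on the current diet: R = (0.24×8.3 + 0.13×11) / (1 + 0.24×20 + 0.13×17) = 3.422/8.01 = 0.4272 kJ/s.
Profitability of beetle larvae: 1.3/19 = 0.06842 kJ/s.
0.06842 < 0.4272, so adding beetle larvae would lower the average — exclude it.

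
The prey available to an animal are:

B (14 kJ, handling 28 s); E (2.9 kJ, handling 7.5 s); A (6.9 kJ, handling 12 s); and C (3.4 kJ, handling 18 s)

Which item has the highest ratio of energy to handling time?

Profitability E/h (kJ/s): B = 14/28 = 0.5, E = 2.9/7.5 = 0.387, A = 6.9/12 = 0.575, C = 3.4/18 = 0.189.
Ranked: A > B > E > C.

A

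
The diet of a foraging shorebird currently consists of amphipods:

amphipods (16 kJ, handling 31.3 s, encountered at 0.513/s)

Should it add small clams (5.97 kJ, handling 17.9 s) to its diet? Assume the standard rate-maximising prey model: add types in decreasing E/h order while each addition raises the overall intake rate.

No

Current rate: (0.513×16)/(1 + 0.513×31.3) = 0.4812 kJ/s.
Profitability of small clams: 5.97/17.9 = 0.3335 kJ/s.
Since 0.3335 < R, time spent handling small clams is better spent searching.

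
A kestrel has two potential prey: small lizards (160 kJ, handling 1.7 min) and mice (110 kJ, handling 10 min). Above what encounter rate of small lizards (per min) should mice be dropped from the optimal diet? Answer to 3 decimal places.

The zero-one rule: include mice iff E₂/h₂ > λE₁/(1+λh₁). Equality gives the switch point.
λE₁h₂ = E₂ + λE₂h₁ ⇒ λ = E₂/(E₁h₂ − E₂h₁) = 110/(1600 − 187) = 0.07785 per min.

0.078 per min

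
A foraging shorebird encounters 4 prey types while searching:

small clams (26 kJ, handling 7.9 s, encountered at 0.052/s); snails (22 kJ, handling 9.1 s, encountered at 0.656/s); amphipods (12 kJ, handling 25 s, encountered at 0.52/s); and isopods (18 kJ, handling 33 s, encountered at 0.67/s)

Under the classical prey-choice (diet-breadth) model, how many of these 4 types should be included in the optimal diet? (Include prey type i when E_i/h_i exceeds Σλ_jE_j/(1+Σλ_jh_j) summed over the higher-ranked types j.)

2

Rank by E/h (kJ/s): small clams 3.29, snails 2.42, isopods 0.545, amphipods 0.48. Include each in turn until the next type's E/h falls below the running intake rate.
Rate on top 1: 0.9583. snails: 2.42 > 0.9583 → include.
Rate on top 2: 2.139. isopods: 0.545 < 2.139 → exclude; stop.
Optimal diet: small clams, snails — 2 of 4 types.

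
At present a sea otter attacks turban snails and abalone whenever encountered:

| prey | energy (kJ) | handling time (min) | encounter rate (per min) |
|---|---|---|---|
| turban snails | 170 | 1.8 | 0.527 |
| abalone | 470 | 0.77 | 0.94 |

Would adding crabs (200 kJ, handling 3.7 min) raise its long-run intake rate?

Current rate: (0.527×170 + 0.94×470)/(1 + 0.527×1.8 + 0.94×0.77) = 198.8 kJ/min.
crabs: E/h = 200/3.7 = 54.05 kJ/min.
54.05 < 198.8, so adding crabs would lower the average — exclude it.

No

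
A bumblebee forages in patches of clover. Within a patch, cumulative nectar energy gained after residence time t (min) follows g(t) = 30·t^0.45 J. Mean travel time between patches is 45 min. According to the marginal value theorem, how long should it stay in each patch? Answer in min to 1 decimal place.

36.8 min

Optimal t* satisfies g'(t*) = g(t*)/(T + t*).
g'(t) = 0.45·30·t^-0.55. Setting 0.45·30·t^-0.55 = 30·t^0.45/(45+t) gives 0.45(45+t) = t, so 0.55·t = 0.45×45.
t* = 0.45×45/0.55 = 36.82 min.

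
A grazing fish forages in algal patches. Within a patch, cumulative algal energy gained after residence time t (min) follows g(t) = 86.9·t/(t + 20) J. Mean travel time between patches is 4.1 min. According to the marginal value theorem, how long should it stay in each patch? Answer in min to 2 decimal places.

9.06 min

By the marginal value theorem, leave when the instantaneous gain rate g'(t) equals the habitat-wide average g(t)/(T + t).
g'(t) = 86.9·20/(t + 20)². Setting 86.9·20/(t+20)² = 86.9t/[(t+20)(4.1+t)] gives 20(4.1+t) = t(t+20), so t² = 20×4.1 = 82.
t* = √82 = 9.055 min.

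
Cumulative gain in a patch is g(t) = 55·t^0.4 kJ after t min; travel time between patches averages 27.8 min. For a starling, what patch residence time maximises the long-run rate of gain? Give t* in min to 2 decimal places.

18.53 min

Maximise g(t)/(T+t): set derivative to zero → g'(t)(T+t) = g(t).
g'(t) = 0.4·55·t^-0.6. Setting 0.4·55·t^-0.6 = 55·t^0.4/(27.8+t) gives 0.4(27.8+t) = t, so 0.60·t = 0.4×27.8.
t* = 0.4×27.8/0.60 = 18.53 min.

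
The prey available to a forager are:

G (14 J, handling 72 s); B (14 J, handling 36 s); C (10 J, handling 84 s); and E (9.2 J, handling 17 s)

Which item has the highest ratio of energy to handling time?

E

Profitability E/h (J/s): G = 14/72 = 0.194, B = 14/36 = 0.389, C = 10/84 = 0.119, E = 9.2/17 = 0.541.
Ranked: E > B > G > C.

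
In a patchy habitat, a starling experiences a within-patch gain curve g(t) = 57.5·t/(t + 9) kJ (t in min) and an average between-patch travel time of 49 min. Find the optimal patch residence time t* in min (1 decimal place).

21.0 min

Maximise g(t)/(T+t): set derivative to zero → g'(t)(T+t) = g(t).
g'(t) = 57.5·9/(t + 9)². Setting 57.5·9/(t+9)² = 57.5t/[(t+9)(49+t)] gives 9(49+t) = t(t+9), so t² = 9×49 = 441.
t* = √441 = 21 min.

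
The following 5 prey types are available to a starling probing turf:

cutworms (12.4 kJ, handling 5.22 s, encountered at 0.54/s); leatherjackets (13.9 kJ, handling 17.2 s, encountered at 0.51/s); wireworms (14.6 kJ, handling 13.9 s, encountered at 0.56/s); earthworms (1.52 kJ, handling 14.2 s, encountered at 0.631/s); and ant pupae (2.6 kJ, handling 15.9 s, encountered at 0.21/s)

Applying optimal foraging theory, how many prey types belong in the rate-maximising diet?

1

Rank by E/h (kJ/s): cutworms 2.38, wireworms 1.05, leatherjackets 0.808, ant pupae 0.164, earthworms 0.107. Include each in turn until the next type's E/h falls below the running intake rate.
Rate on top 1: 1.753. wireworms: 1.05 < 1.753 → exclude; stop.
Optimal diet: cutworms — 1 of 5 types.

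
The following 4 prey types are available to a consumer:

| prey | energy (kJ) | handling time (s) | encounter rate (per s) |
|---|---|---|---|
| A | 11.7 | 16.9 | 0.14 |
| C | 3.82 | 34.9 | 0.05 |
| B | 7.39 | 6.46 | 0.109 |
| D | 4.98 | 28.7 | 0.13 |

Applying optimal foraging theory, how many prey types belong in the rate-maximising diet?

2

E/h in descending order: B 1.14, A 0.692, D 0.174, C 0.109 kJ/s. The optimal diet is the largest prefix of this list for which every included type satisfies E_i/h_i > R on the types above it.
Rate on top 1: 0.4727. A: 0.692 > 0.4727 → include.
Rate on top 2: 0.6004. D: 0.174 < 0.6004 → exclude; stop.
Optimal diet: B, A — 2 of 4 types.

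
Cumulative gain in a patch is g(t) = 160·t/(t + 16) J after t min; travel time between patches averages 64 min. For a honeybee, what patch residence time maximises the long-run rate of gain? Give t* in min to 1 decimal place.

32.0 min

Maximise g(t)/(T+t): set derivative to zero → g'(t)(T+t) = g(t).
g'(t) = 160·16/(t + 16)². Setting 160·16/(t+16)² = 160t/[(t+16)(64+t)] gives 16(64+t) = t(t+16), so t² = 16×64 = 1024.
t* = √1024 = 32 min.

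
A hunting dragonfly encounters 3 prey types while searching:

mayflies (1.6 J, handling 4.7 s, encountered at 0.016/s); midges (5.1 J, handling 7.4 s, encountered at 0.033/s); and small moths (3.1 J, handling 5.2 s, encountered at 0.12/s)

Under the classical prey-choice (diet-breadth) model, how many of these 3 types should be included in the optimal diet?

3

Profitabilities (E/h, J/s): midges 0.689, small moths 0.596, mayflies 0.34. Add prey in this order while the next type's profitability exceeds the intake rate on those already taken.
Rate on top 1: 0.1353. small moths: 0.596 > 0.1353 → include.
Rate on top 2: 0.2892. mayflies: 0.34 > 0.2892 → include.
Optimal diet: midges, small moths, mayflies — 3 of 3 types.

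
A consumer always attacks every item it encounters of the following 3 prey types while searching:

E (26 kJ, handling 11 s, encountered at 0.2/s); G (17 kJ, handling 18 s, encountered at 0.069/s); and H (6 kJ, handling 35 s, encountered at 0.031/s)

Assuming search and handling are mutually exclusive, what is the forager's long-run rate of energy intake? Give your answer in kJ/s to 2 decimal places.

1.19 kJ/s

R = Σλ_iE_i / (1 + Σλ_ih_i)
Numerator: 0.2×26 + 0.069×17 + 0.031×6 = 6.559
Denominator: 1 + 0.2×11 + 0.069×18 + 0.031×35 = 5.527
R = 6.559/5.527 = 1.187 kJ/s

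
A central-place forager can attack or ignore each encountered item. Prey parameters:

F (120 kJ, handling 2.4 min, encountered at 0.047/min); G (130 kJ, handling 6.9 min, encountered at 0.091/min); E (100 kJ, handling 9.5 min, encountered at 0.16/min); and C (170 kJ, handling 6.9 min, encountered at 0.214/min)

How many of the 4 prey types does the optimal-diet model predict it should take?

Rank by E/h (kJ/min): F 50, C 24.6, G 18.8, E 10.5. Include each in turn until the next type's E/h falls below the running intake rate.
Rate on top 1: 5.068. C: 24.6 > 5.068 → include.
Rate on top 2: 16.23. G: 18.8 > 16.23 → include.
Rate on top 3: 16.74. E: 10.5 < 16.74 → exclude; stop.
Optimal diet: F, C, G — 3 of 4 types.

3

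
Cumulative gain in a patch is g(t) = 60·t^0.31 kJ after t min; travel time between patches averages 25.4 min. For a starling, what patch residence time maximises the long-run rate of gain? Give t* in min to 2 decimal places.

11.41 min

Maximise g(t)/(T+t): set derivative to zero → g'(t)(T+t) = g(t).
g'(t) = 0.31·60·t^-0.69. Setting 0.31·60·t^-0.69 = 60·t^0.31/(25.4+t) gives 0.31(25.4+t) = t, so 0.69·t = 0.31×25.4.
t* = 0.31×25.4/0.69 = 11.41 min.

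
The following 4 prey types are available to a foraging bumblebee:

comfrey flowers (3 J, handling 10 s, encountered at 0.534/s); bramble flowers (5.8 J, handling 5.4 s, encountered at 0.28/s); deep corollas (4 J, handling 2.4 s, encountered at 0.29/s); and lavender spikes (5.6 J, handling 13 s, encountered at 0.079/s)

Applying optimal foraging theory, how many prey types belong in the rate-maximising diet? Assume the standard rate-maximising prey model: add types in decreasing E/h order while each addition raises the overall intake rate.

2

Rank by E/h (J/s): deep corollas 1.67, bramble flowers 1.07, lavender spikes 0.431, comfrey flowers 0.3. Include each in turn until the next type's E/h falls below the running intake rate.
Rate on top 1: 0.684. bramble flowers: 1.07 > 0.684 → include.
Rate on top 2: 0.8678. lavender spikes: 0.431 < 0.8678 → exclude; stop.
Optimal diet: deep corollas, bramble flowers — 2 of 4 types.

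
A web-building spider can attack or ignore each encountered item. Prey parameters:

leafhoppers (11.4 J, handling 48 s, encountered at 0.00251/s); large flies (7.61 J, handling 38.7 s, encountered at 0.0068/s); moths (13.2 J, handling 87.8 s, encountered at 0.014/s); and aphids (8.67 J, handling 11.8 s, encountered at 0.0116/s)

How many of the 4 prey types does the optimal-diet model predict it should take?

4

E/h in descending order: aphids 0.735, leafhoppers 0.238, large flies 0.197, moths 0.15 J/s. The optimal diet is the largest prefix of this list for which every included type satisfies E_i/h_i > R on the types above it.
Rate on top 1: 0.08846. leafhoppers: 0.238 > 0.08846 → include.
Rate on top 2: 0.1027. large flies: 0.197 > 0.1027 → include.
Rate on top 3: 0.119. moths: 0.15 > 0.119 → include.
Optimal diet: aphids, leafhoppers, large flies, moths — 4 of 4 types.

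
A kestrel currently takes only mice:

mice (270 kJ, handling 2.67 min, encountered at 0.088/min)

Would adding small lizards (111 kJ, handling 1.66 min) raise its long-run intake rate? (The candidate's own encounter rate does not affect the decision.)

Current rate: (0.088×270)/(1 + 0.088×2.67) = 19.24 kJ/min.
Profitability of small lizards: 111/1.66 = 66.87 kJ/min.
66.87 > 19.24, so adding small lizards raises the average — include it.

Yes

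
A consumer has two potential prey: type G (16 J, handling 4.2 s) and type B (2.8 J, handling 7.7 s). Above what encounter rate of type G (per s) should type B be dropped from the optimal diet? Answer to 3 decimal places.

Drop type B once their profitability E₂/h₂ falls below the rate achievable on type G alone: E₂/h₂ = λE₁/(1 + λh₁).
Solve for λ: λE₁h₂ = E₂(1 + λh₁) → λ(E₁h₂ − E₂h₁) = E₂ → λ = E₂/(E₁h₂ − E₂h₁).
λ = 2.8/(16×7.7 − 2.8×4.2) = 2.8/111.4 = 0.02513 per s.

0.025 per s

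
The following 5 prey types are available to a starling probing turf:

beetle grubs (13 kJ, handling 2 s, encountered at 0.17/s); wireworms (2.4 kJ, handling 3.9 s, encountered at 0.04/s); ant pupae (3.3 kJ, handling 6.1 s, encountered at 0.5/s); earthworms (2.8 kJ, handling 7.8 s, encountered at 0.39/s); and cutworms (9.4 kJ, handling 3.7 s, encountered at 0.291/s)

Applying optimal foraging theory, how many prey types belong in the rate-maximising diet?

2

E/h in descending order: beetle grubs 6.5, cutworms 2.54, wireworms 0.615, ant pupae 0.541, earthworms 0.359 kJ/s. The optimal diet is the largest prefix of this list for which every included type satisfies E_i/h_i > R on the types above it.
Rate on top 1: 1.649. cutworms: 2.54 > 1.649 → include.
Rate on top 2: 2.046. wireworms: 0.615 < 2.046 → exclude; stop.
Optimal diet: beetle grubs, cutworms — 2 of 5 types.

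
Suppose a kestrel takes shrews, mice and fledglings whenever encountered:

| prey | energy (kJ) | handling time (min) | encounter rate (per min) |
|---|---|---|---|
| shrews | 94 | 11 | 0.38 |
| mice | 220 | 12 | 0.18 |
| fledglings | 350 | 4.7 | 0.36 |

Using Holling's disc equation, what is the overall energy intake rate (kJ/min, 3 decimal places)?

22.290 kJ/min

R = Σλ_iE_i / (1 + Σλ_ih_i)
Numerator: 0.38×94 + 0.18×220 + 0.36×350 = 201.3
Denominator: 1 + 0.38×11 + 0.18×12 + 0.36×4.7 = 9.032
R = 201.3/9.032 = 22.29 kJ/min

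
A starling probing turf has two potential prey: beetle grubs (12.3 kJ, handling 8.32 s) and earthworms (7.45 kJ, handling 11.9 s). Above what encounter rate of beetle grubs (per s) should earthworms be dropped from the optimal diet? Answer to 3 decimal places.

At the threshold, the rate on beetle grubs alone equals the profitability of earthworms: λ·12.3/(1 + λ·8.32) = 7.45/11.9 = 0.6261.
Rearranging, λ(12.3 − 0.6261×8.32) = 0.6261, so λ = 0.6261/7.091 = 0.08828 per s.

0.088 per s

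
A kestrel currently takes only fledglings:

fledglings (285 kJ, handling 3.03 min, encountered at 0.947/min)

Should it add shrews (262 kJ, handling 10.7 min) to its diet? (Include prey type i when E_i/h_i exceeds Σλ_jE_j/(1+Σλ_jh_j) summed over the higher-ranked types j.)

No

Intake rate on the current diet: R = (0.947×285) / (1 + 0.947×3.03) = 269.9/3.869 = 69.75 kJ/min.
shrews: E/h = 262/10.7 = 24.49 kJ/min.
Since 24.49 < R, time spent handling shrews is better spent searching.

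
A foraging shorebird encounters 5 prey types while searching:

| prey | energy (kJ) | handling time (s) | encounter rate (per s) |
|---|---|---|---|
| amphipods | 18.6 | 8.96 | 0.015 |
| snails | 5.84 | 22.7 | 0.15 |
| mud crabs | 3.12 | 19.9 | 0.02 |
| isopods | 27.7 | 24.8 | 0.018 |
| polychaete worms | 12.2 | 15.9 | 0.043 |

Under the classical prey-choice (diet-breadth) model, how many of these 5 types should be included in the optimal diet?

3

Profitabilities (E/h, kJ/s): amphipods 2.08, isopods 1.12, polychaete worms 0.767, snails 0.257, mud crabs 0.157. Add prey in this order while the next type's profitability exceeds the intake rate on those already taken.
Rate on top 1: 0.2459. isopods: 1.12 > 0.2459 → include.
Rate on top 2: 0.4919. polychaete worms: 0.767 > 0.4919 → include.
Rate on top 3: 0.575. snails: 0.257 < 0.575 → exclude; stop.
Optimal diet: amphipods, isopods, polychaete worms — 3 of 5 types.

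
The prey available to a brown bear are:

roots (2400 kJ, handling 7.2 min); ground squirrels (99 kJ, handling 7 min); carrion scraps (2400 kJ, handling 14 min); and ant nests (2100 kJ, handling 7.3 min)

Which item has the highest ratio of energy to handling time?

roots

Profitability E/h (kJ/min): roots = 2400/7.2 = 333, ground squirrels = 99/7 = 14.1, carrion scraps = 2400/14 = 171, ant nests = 2100/7.3 = 288.
Ranked: roots > ant nests > carrion scraps > ground squirrels.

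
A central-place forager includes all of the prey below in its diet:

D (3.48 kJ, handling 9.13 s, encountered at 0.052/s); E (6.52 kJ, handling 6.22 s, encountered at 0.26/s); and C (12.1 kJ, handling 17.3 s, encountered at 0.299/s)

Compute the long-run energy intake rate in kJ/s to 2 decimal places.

0.66 kJ/s

R = (0.052×3.48 + 0.26×6.52 + 0.299×12.1) / (1 + 0.052×9.13 + 0.26×6.22 + 0.299×17.3) = 5.494/8.265 = 0.6648 kJ/s.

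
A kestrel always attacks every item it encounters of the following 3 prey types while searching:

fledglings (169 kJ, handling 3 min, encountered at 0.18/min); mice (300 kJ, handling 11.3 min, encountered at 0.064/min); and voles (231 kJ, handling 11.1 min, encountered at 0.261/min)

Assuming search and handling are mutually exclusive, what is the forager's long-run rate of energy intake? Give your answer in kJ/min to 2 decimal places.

21.30 kJ/min

Energy encountered per unit search time: 0.18×169 + 0.064×300 + 0.261×231 = 109.9 kJ/min.
Handling time per unit search time: 0.18×3 + 0.064×11.3 + 0.261×11.1 = 4.16.
Rate = 109.9/(1 + 4.16) = 21.3 kJ/min.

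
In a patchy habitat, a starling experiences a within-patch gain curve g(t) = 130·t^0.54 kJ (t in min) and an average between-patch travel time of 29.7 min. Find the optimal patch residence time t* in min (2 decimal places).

34.87 min

By the marginal value theorem, leave when the instantaneous gain rate g'(t) equals the habitat-wide average g(t)/(T + t).
g'(t) = 0.54·130·t^-0.46. Setting 0.54·130·t^-0.46 = 130·t^0.54/(29.7+t) gives 0.54(29.7+t) = t, so 0.46·t = 0.54×29.7.
t* = 0.54×29.7/0.46 = 34.87 min.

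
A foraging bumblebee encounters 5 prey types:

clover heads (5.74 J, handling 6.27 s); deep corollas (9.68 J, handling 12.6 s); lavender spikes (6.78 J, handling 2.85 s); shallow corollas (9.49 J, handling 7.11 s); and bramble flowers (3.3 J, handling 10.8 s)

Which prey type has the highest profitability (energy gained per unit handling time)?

lavender spikes

In descending order of E/h:
lavender spikes: 6.78/2.85 = 2.38 J/s
shallow corollas: 9.49/7.11 = 1.33 J/s
clover heads: 5.74/6.27 = 0.915 J/s
deep corollas: 9.68/12.6 = 0.768 J/s
bramble flowers: 3.3/10.8 = 0.306 J/s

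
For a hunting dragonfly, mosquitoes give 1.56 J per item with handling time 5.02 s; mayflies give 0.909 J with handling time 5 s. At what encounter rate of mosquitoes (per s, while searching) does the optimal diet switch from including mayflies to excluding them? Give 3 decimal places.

The zero-one rule: include mayflies iff E₂/h₂ > λE₁/(1+λh₁). Equality gives the switch point.
λE₁h₂ = E₂ + λE₂h₁ ⇒ λ = E₂/(E₁h₂ − E₂h₁) = 0.909/(7.8 − 4.563) = 0.2808 per s.

0.281 per s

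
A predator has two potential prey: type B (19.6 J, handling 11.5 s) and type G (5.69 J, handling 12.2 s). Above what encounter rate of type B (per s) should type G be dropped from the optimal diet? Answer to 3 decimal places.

The zero-one rule: include type G iff E₂/h₂ > λE₁/(1+λh₁). Equality gives the switch point.
λE₁h₂ = E₂ + λE₂h₁ ⇒ λ = E₂/(E₁h₂ − E₂h₁) = 5.69/(239.1 − 65.44) = 0.03276 per s.

0.033 per s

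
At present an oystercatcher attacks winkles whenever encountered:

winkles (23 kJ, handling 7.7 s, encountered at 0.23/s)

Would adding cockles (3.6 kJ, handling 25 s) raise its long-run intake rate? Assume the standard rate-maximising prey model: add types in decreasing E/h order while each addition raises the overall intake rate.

On winkles alone, R = ΣλE/(1+Σλh) = 5.29/2.771 = 1.909 kJ/s.
Profitability of cockles: 3.6/25 = 0.144 kJ/s.
Since 0.144 < R, time spent handling cockles is better spent searching.

No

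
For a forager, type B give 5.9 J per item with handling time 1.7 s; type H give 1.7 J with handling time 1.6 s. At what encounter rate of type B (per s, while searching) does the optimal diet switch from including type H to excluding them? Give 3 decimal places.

The zero-one rule: include type H iff E₂/h₂ > λE₁/(1+λh₁). Equality gives the switch point.
λE₁h₂ = E₂ + λE₂h₁ ⇒ λ = E₂/(E₁h₂ − E₂h₁) = 1.7/(9.44 − 2.89) = 0.2595 per s.

0.260 per s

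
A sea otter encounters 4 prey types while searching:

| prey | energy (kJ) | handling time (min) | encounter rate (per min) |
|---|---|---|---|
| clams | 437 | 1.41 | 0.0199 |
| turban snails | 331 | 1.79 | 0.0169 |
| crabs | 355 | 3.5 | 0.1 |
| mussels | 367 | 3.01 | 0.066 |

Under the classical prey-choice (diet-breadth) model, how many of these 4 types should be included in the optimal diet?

4

Profitabilities (E/h, kJ/min): clams 310, turban snails 185, mussels 122, crabs 101. Add prey in this order while the next type's profitability exceeds the intake rate on those already taken.
Rate on top 1: 8.459. turban snails: 185 > 8.459 → include.
Rate on top 2: 13.5. mussels: 122 > 13.5 → include.
Rate on top 3: 30.64. crabs: 101 > 30.64 → include.
Optimal diet: clams, turban snails, mussels, crabs — 4 of 4 types.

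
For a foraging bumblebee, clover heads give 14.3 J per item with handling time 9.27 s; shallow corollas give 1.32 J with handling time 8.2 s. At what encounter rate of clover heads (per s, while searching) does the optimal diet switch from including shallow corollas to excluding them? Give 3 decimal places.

0.013 per s

The zero-one rule: include shallow corollas iff E₂/h₂ > λE₁/(1+λh₁). Equality gives the switch point.
λE₁h₂ = E₂ + λE₂h₁ ⇒ λ = E₂/(E₁h₂ − E₂h₁) = 1.32/(117.3 − 12.24) = 0.01257 per s.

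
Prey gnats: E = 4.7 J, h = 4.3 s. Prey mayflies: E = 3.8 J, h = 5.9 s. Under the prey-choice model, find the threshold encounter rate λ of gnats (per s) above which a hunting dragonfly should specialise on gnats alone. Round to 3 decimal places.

Drop mayflies once their profitability E₂/h₂ falls below the rate achievable on gnats alone: E₂/h₂ = λE₁/(1 + λh₁).
Solve for λ: λE₁h₂ = E₂(1 + λh₁) → λ(E₁h₂ − E₂h₁) = E₂ → λ = E₂/(E₁h₂ − E₂h₁).
λ = 3.8/(4.7×5.9 − 3.8×4.3) = 3.8/11.39 = 0.3336 per s.

0.334 per s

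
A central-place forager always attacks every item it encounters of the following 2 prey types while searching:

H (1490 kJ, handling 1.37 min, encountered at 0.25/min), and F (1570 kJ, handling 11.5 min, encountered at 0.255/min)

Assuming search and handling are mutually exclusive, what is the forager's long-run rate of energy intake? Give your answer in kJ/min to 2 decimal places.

180.78 kJ/min

R = (0.25×1490 + 0.255×1570) / (1 + 0.25×1.37 + 0.255×11.5) = 772.9/4.275 = 180.8 kJ/min.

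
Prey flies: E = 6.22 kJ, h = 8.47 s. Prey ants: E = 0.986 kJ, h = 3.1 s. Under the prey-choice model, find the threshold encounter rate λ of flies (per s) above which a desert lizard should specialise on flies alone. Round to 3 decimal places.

Drop ants once their profitability E₂/h₂ falls below the rate achievable on flies alone: E₂/h₂ = λE₁/(1 + λh₁).
Solve for λ: λE₁h₂ = E₂(1 + λh₁) → λ(E₁h₂ − E₂h₁) = E₂ → λ = E₂/(E₁h₂ − E₂h₁).
λ = 0.986/(6.22×3.1 − 0.986×8.47) = 0.986/10.93 = 0.09021 per s.

0.090 per s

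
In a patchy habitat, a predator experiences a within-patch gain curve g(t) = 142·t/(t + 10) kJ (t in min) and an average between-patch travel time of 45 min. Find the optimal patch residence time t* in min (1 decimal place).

21.2 min

Optimal t* satisfies g'(t*) = g(t*)/(T + t*).
g'(t) = 142·10/(t + 10)². Setting 142·10/(t+10)² = 142t/[(t+10)(45+t)] gives 10(45+t) = t(t+10), so t² = 10×45 = 450.
t* = √450 = 21.21 min.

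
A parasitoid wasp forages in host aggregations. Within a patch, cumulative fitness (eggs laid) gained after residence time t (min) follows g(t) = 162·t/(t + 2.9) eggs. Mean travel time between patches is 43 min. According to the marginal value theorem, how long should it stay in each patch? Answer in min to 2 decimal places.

Maximise g(t)/(T+t): set derivative to zero → g'(t)(T+t) = g(t).
g'(t) = 162·2.9/(t + 2.9)². Setting 162·2.9/(t+2.9)² = 162t/[(t+2.9)(43+t)] gives 2.9(43+t) = t(t+2.9), so t² = 2.9×43 = 124.7.
t* = √124.7 = 11.17 min.

11.17 min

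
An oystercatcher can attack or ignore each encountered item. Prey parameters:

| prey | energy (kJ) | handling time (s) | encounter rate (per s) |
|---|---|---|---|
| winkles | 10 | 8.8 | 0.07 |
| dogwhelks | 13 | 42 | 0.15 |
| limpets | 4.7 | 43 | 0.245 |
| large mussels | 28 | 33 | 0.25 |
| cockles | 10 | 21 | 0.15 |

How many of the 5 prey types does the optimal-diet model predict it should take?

Rank by E/h (kJ/s): winkles 1.14, large mussels 0.848, cockles 0.476, dogwhelks 0.31, limpets 0.109. Include each in turn until the next type's E/h falls below the running intake rate.
Rate on top 1: 0.4332. large mussels: 0.848 > 0.4332 → include.
Rate on top 2: 0.7805. cockles: 0.476 < 0.7805 → exclude; stop.
Optimal diet: winkles, large mussels — 2 of 5 types.

2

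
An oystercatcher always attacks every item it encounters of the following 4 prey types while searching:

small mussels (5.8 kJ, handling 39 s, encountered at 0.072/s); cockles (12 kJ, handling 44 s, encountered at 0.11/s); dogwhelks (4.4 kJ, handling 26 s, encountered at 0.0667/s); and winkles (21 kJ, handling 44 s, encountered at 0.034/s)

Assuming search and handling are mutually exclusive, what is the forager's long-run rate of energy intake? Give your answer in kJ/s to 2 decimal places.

R = Σλ_iE_i / (1 + Σλ_ih_i)
Numerator: 0.072×5.8 + 0.11×12 + 0.0667×4.4 + 0.034×21 = 2.745
Denominator: 1 + 0.072×39 + 0.11×44 + 0.0667×26 + 0.034×44 = 11.88
R = 2.745/11.88 = 0.2311 kJ/s

0.23 kJ/s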